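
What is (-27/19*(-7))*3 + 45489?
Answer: 864858/19 ≈ 45519.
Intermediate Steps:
(-27/19*(-7))*3 + 45489 = (-27*1/19*(-7))*3 + 45489 = -27/19*(-7)*3 + 45489 = (189/19)*3 + 45489 = 567/19 + 45489 = 864858/19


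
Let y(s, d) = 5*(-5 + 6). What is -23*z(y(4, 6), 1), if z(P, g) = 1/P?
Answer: -23/5 ≈ -4.6000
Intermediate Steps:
y(s, d) = 5 (y(s, d) = 5*1 = 5)
-23*z(y(4, 6), 1) = -23/5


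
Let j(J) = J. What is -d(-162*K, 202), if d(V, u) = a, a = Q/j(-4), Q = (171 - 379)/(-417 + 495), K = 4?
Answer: -⅔ ≈ -0.66667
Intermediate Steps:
Q = -8/3 (Q = -208/78 = -208*1/78 = -8/3 ≈ -2.6667)
a = ⅔ (a = -8/3/(-4) = -8/3*(-¼) = ⅔ ≈ 0.66667)
d(V, u) = ⅔
-d(-162*K, 202) = -1*⅔ = -⅔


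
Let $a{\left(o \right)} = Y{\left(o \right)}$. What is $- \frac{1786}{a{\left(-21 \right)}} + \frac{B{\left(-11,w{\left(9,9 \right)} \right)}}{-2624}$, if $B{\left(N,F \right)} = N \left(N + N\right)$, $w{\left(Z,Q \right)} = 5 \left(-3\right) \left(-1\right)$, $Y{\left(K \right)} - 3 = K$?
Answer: $\frac{1170527}{11808} \approx 99.13$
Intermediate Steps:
$Y{\left(K \right)} = 3 + K$
$a{\left(o \right)} = 3 + o$
$w{\left(Z,Q \right)} = 15$ ($w{\left(Z,Q \right)} = \left(-15\right) \left(-1\right) = 15$)
$B{\left(N,F \right)} = 2 N^{2}$ ($B{\left(N,F \right)} = N 2 N = 2 N^{2}$)
$- \frac{1786}{a{\left(-21 \right)}} + \frac{B{\left(-11,w{\left(9,9 \right)} \right)}}{-2624} = - \frac{1786}{3 - 21} + \frac{2 \left(-11\right)^{2}}{-2624} = - \frac{1786}{-18} + 2 \cdot 121 \left(- \frac{1}{2624}\right) = \left(-1786\right) \left(- \frac{1}{18}\right) + 242 \left(- \frac{1}{2624}\right) = \frac{893}{9} - \frac{121}{1312} = \frac{1170527}{11808}$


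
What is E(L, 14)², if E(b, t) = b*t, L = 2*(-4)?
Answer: 12544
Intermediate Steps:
L = -8
E(L, 14)² = (-8*14)² = (-112)² = 12544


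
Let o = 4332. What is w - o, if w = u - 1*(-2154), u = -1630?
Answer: -3808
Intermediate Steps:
w = 524 (w = -1630 - 1*(-2154) = -1630 + 2154 = 524)
w - o = 524 - 1*4332 = 524 - 4332 = -3808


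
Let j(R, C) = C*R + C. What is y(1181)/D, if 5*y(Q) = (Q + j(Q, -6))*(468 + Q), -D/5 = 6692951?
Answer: 573367/9842575 ≈ 0.058254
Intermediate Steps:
j(R, C) = C + C*R
D = -33464755 (D = -5*6692951 = -33464755)
y(Q) = (-6 - 5*Q)*(468 + Q)/5 (y(Q) = ((Q - 6*(1 + Q))*(468 + Q))/5 = ((Q + (-6 - 6*Q))*(468 + Q))/5 = ((-6 - 5*Q)*(468 + Q))/5 = (-6 - 5*Q)*(468 + Q)/5)
y(1181)/D = (-2808/5 - 1*1181**2 - 2346/5*1181)/(-33464755) = (-2808/5 - 1*1394761 - 2770626/5)*(-1/33464755) = (-2808/5 - 1394761 - 2770626/5)*(-1/33464755) = -9747239/5*(-1/33464755) = 573367/9842575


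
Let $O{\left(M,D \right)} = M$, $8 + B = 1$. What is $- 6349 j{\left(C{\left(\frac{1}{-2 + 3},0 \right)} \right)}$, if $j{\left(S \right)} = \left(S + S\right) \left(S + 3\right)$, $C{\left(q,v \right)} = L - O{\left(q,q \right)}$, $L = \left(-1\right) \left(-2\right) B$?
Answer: $-2285640$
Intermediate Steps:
$B = -7$ ($B = -8 + 1 = -7$)
$L = -14$ ($L = \left(-1\right) \left(-2\right) \left(-7\right) = 2 \left(-7\right) = -14$)
$C{\left(q,v \right)} = -14 - q$
$j{\left(S \right)} = 2 S \left(3 + S\right)$
$- 6349 j{\left(C{\left(\frac{1}{-2 + 3},0 \right)} \right)} = - 6349 \cdot 2 \left(-14 - \frac{1}{-2 + 3}\right) \left(3 - \left(14 + \frac{1}{-2 + 3}\right)\right) = - 6349 \cdot 2 \left(-14 - 1^{-1}\right) \left(3 - 15\right) = - 6349 \cdot 2 \left(-14 - 1\right) \left(3 - 15\right) = - 6349 \cdot 2 \left(-15\right) \left(3 - 15\right) = - 6349 \cdot 2 \left(-15\right) \left(-12\right) = \left(-6349\right) 360 = -2285640$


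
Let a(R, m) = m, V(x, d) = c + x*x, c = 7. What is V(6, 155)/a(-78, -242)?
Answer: -43/242 ≈ -0.17769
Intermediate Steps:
V(x, d) = 7 + x² (V(x, d) = 7 + x*x = 7 + x²)
V(6, 155)/a(-78, -242) = (7 + 6²)/(-242) = (7 + 36)*(-1/242) = 43*(-1/242) = -43/242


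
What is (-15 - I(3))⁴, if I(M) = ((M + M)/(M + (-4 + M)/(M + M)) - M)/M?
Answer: 3906250000/83521 ≈ 46770.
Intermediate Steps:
I(M) = (-M + 2*M/(M + (-4 + M)/(2*M)))/M (I(M) = ((2*M)/(M + (-4 + M)/((2*M))) - M)/M = ((2*M)/(M + (-4 + M)*(1/(2*M))) - M)/M = ((2*M)/(M + (-4 + M)/(2*M)) - M)/M = (2*M/(M + (-4 + M)/(2*M)) - M)/M = (-M + 2*M/(M + (-4 + M)/(2*M)))/M)
(-15 - I(3))⁴ = (-15 - (4 - 2*3² + 3*3)/(-4 + 3 + 2*3²))⁴ = (-15 - (4 - 2*9 + 9)/(-4 + 3 + 2*9))⁴ = (-15 - (4 - 18 + 9)/(-4 + 3 + 18))⁴ = (-15 - (-5)/17)⁴ = (-15 - 1*(-5/17))⁴ = (-15 + 5/17)⁴ = (-250/17)⁴ = 3906250000/83521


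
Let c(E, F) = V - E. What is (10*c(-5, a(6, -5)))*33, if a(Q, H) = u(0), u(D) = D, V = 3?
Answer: 2640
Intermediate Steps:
a(Q, H) = 0
c(E, F) = 3 - E
(10*c(-5, a(6, -5)))*33 = (10*(3 - 1*(-5)))*33 = (10*(3 + 5))*33 = (10*8)*33 = 80*33 = 2640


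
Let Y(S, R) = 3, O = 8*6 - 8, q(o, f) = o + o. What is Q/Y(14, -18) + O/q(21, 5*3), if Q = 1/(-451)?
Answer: 9013/9471 ≈ 0.95164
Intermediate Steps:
q(o, f) = 2*o
O = 40 (O = 48 - 8 = 40)
Q = -1/451 ≈ -0.0022173
Q/Y(14, -18) + O/q(21, 5*3) = -1/451/3 + 40/((2*21)) = -1/451*⅓ + 40/42 = -1/1353 + 40*(1/42) = -1/1353 + 20/21 = 9013/9471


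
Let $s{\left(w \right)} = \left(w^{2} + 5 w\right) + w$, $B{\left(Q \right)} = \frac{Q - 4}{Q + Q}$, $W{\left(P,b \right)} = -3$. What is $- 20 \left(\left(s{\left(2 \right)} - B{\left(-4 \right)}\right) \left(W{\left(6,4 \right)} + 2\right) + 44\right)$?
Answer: $-580$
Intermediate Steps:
$B{\left(Q \right)} = \frac{-4 + Q}{2 Q}$
$s{\left(w \right)} = w^{2} + 6 w$
$- 20 \left(\left(s{\left(2 \right)} - B{\left(-4 \right)}\right) \left(W{\left(6,4 \right)} + 2\right) + 44\right) = - 20 \left(\left(2 \left(6 + 2\right) - \frac{-4 - 4}{2 \left(-4\right)}\right) \left(-3 + 2\right) + 44\right) = - 20 \left(\left(2 \cdot 8 - \frac{1}{2} \left(- \frac{1}{4}\right) \left(-8\right)\right) \left(-1\right) + 44\right) = - 20 \left(\left(16 - 1\right) \left(-1\right) + 44\right) = - 20 \left(15 \left(-1\right) + 44\right) = - 20 \left(-15 + 44\right) = \left(-20\right) 29 = -580$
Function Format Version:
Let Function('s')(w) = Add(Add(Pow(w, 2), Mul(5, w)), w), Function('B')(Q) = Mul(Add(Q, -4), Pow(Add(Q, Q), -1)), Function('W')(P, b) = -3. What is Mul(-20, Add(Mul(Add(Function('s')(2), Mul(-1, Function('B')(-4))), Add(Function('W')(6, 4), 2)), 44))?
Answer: -580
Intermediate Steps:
Function('B')(Q) = Mul(Rational(1, 2), Pow(Q, -1), Add(-4, Q)) (Function('B')(Q) = Mul(Add(-4, Q), Pow(Mul(2, Q), -1)) = Mul(Add(-4, Q), Mul(Rational(1, 2), Pow(Q, -1))) = Mul(Rational(1, 2), Pow(Q, -1), Add(-4, Q)))
Function('s')(w) = Add(Pow(w, 2), Mul(6, w))
Mul(-20, Add(Mul(Add(Function('s')(2), Mul(-1, Function('B')(-4))), Add(Function('W')(6, 4), 2)), 44)) = Mul(-20, Add(Mul(Add(Mul(2, Add(6, 2)), Mul(-1, Mul(Rational(1, 2), Pow(-4, -1), Add(-4, -4)))), Add(-3, 2)), 44)) = Mul(-20, Add(Mul(Add(Mul(2, 8), Mul(-1, Mul(Rational(1, 2), Rational(-1, 4), -8))), -1), 44)) = Mul(-20, Add(Mul(Add(16, Mul(-1, 1)), -1), 44)) = Mul(-20, Add(Mul(Add(16, -1), -1), 44)) = Mul(-20, Add(Mul(15, -1), 44)) = Mul(-20, Add(-15, 44)) = Mul(-20, 29) = -580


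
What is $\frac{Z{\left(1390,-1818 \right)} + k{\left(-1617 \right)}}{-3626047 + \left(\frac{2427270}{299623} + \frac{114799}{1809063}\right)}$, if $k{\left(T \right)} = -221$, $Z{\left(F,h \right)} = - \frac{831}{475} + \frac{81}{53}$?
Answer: $\frac{3018735117776310507}{49480122910900331035300} \approx 6.1009 \cdot 10^{-5}$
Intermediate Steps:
$Z{\left(F,h \right)} = - \frac{5568}{25175}$ ($Z{\left(F,h \right)} = \left(-831\right) \frac{1}{475} + 81 \cdot \frac{1}{53} = - \frac{831}{475} + \frac{81}{53} = - \frac{5568}{25175}$)
$\frac{Z{\left(1390,-1818 \right)} + k{\left(-1617 \right)}}{-3626047 + \left(\frac{2427270}{299623} + \frac{114799}{1809063}\right)} = \frac{- \frac{5568}{25175} - 221}{-3626047 + \left(\frac{2427270}{299623} + \frac{114799}{1809063}\right)} = - \frac{5569243}{25175 \left(-3626047 + \left(2427270 \cdot \frac{1}{299623} + 114799 \cdot \frac{1}{1809063}\right)\right)} = - \frac{5569243}{25175 \left(-3626047 + \left(\frac{2427270}{299623} + \frac{114799}{1809063}\right)\right)} = - \frac{5569243}{25175 \left(-3626047 + \frac{4425480768787}{542036883249}\right)} = - \frac{5569243}{25175 \left(- \frac{1965446788913617916}{542036883249}\right)} = \left(- \frac{5569243}{25175}\right) \left(- \frac{542036883249}{1965446788913617916}\right) = \frac{3018735117776310507}{49480122910900331035300}$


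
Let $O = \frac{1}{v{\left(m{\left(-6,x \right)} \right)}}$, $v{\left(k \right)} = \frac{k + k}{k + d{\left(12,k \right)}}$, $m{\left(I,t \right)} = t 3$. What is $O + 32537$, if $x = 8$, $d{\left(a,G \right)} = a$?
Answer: $\frac{130151}{4} \approx 32538.0$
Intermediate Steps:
$m{\left(I,t \right)} = 3 t$
$v{\left(k \right)} = \frac{2 k}{12 + k}$ ($v{\left(k \right)} = \frac{k + k}{k + 12} = \frac{2 k}{12 + k}$)
$O = \frac{3}{4}$ ($O = \frac{1}{2 \cdot 3 \cdot 8 \frac{1}{12 + 3 \cdot 8}} = \frac{1}{2 \cdot 24 \frac{1}{12 + 24}} = \frac{1}{2 \cdot 24 \cdot \frac{1}{36}} = \frac{1}{\frac{4}{3}} = \frac{3}{4} \approx 0.75$)
$O + 32537 = \frac{3}{4} + 32537 = \frac{130151}{4}$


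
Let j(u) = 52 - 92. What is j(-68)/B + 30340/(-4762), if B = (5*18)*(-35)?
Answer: -4769026/750015 ≈ -6.3586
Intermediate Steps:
B = -3150 (B = 90*(-35) = -3150)
j(u) = -40
j(-68)/B + 30340/(-4762) = -40/(-3150) + 30340/(-4762) = -40*(-1/3150) + 30340*(-1/4762) = 4/315 - 15170/2381 = -4769026/750015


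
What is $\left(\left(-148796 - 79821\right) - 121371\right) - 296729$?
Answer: $-646717$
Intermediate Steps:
$\left(\left(-148796 - 79821\right) - 121371\right) - 296729 = \left(-228617 - 121371\right) - 296729 = -349988 - 296729 = -646717$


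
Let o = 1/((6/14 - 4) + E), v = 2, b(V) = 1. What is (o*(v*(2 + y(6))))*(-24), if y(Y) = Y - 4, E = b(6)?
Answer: 224/3 ≈ 74.667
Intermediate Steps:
E = 1
y(Y) = -4 + Y
o = -7/18 (o = 1/((6/14 - 4) + 1) = 1/((6*(1/14) - 4) + 1) = 1/((3/7 - 4) + 1) = 1/(-25/7 + 1) = 1/(-18/7) = -7/18 ≈ -0.38889)
(o*(v*(2 + y(6))))*(-24) = -7*(2 + (-4 + 6))/9*(-24) = -7*(2 + 2)/9*(-24) = -7*4/9*(-24) = -7/18*8*(-24) = -28/9*(-24) = 224/3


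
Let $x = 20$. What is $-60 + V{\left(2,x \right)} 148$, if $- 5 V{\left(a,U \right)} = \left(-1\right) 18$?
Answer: $\frac{2364}{5} \approx 472.8$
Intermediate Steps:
$V{\left(a,U \right)} = \frac{18}{5}$ ($V{\left(a,U \right)} = - \frac{\left(-1\right) 18}{5} = \left(- \frac{1}{5}\right) \left(-18\right) = \frac{18}{5}$)
$-60 + V{\left(2,x \right)} 148 = -60 + \frac{18}{5} \cdot 148 = -60 + \frac{2664}{5} = \frac{2364}{5}$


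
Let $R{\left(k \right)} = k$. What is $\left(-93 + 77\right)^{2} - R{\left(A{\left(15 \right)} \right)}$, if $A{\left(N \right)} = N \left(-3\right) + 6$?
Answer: $295$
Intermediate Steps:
$A{\left(N \right)} = 6 - 3 N$ ($A{\left(N \right)} = - 3 N + 6 = 6 - 3 N$)
$\left(-93 + 77\right)^{2} - R{\left(A{\left(15 \right)} \right)} = \left(-93 + 77\right)^{2} - \left(6 - 45\right) = \left(-16\right)^{2} - \left(6 - 45\right) = 256 - -39 = 256 + 39 = 295$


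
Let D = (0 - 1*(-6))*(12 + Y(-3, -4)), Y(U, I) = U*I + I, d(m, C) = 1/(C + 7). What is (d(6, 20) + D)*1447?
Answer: 4689727/27 ≈ 1.7369e+5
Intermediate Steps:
d(m, C) = 1/(7 + C)
Y(U, I) = I + I*U (Y(U, I) = I*U + I = I + I*U)
D = 120 (D = (0 - 1*(-6))*(12 - 4*(1 - 3)) = (0 + 6)*(12 - 4*(-2)) = 6*(12 + 8) = 6*20 = 120)
(d(6, 20) + D)*1447 = (1/(7 + 20) + 120)*1447 = (1/27 + 120)*1447 = (3241/27)*1447 = 4689727/27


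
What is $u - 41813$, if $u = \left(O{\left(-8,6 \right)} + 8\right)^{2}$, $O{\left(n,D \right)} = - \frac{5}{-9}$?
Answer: $- \frac{3380924}{81} \approx -41740.0$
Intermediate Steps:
$O{\left(n,D \right)} = \frac{5}{9}$ ($O{\left(n,D \right)} = \left(-5\right) \left(- \frac{1}{9}\right) = \frac{5}{9}$)
$u = \frac{5929}{81}$ ($u = \left(\frac{5}{9} + 8\right)^{2} = \left(\frac{77}{9}\right)^{2} = \frac{5929}{81} \approx 73.198$)
$u - 41813 = \frac{5929}{81} - 41813 = - \frac{3380924}{81}$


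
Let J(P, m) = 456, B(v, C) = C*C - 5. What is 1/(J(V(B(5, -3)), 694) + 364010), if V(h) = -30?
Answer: 1/364466 ≈ 2.7437e-6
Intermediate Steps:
B(v, C) = -5 + C² (B(v, C) = C² - 5 = -5 + C²)
1/(J(V(B(5, -3)), 694) + 364010) = 1/(456 + 364010) = 1/364466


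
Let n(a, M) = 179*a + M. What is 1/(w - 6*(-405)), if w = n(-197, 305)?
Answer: -1/32528 ≈ -3.0743e-5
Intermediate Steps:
n(a, M) = M + 179*a
w = -34958 (w = 305 + 179*(-197) = 305 - 35263 = -34958)
1/(w - 6*(-405)) = 1/(-34958 - 6*(-405)) = 1/(-34958 + 2430) = 1/(-32528) = -1/32528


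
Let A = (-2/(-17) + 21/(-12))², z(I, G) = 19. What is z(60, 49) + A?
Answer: 100177/4624 ≈ 21.665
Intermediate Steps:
A = 12321/4624 (A = (-2*(-1/17) + 21*(-1/12))² = (2/17 - 7/4)² = (-111/68)² = 12321/4624 ≈ 2.6646)
z(60, 49) + A = 19 + 12321/4624 = 100177/4624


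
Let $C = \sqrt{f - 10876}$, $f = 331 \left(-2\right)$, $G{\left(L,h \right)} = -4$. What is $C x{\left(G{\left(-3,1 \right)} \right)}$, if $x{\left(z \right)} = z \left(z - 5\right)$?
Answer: $108 i \sqrt{1282} \approx 3866.9 i$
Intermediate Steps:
$f = -662$
$C = 3 i \sqrt{1282}$ ($C = \sqrt{-662 - 10876} = \sqrt{-11538} = 3 i \sqrt{1282} \approx 107.42 i$)
$x{\left(z \right)} = z \left(-5 + z\right)$
$C x{\left(G{\left(-3,1 \right)} \right)} = 3 i \sqrt{1282} \left(- 4 \left(-5 - 4\right)\right) = 3 i \sqrt{1282} \left(\left(-4\right) \left(-9\right)\right) = 3 i \sqrt{1282} \cdot 36 = 108 i \sqrt{1282}$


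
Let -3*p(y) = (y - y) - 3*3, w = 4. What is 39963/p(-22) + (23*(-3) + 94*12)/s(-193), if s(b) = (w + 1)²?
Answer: 334084/25 ≈ 13363.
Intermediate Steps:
s(b) = 25 (s(b) = (4 + 1)² = 5² = 25)
p(y) = 3 (p(y) = -((y - y) - 3*3)/3 = -(0 - 9)/3 = -⅓*(-9) = 3)
39963/p(-22) + (23*(-3) + 94*12)/s(-193) = 39963/3 + (23*(-3) + 94*12)/25 = 39963*(⅓) + (-69 + 1128)*(1/25) = 13321 + 1059*(1/25) = 13321 + 1059/25 = 334084/25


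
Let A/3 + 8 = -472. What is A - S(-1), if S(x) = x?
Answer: -1439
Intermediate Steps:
A = -1440 (A = -24 + 3*(-472) = -24 - 1416 = -1440)
A - S(-1) = -1440 - 1*(-1) = -1440 + 1 = -1439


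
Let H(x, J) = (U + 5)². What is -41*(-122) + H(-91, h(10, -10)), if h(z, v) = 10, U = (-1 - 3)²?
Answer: 5443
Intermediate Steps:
U = 16 (U = (-4)² = 16)
H(x, J) = 441 (H(x, J) = (16 + 5)² = 21² = 441)
-41*(-122) + H(-91, h(10, -10)) = -41*(-122) + 441 = 5002 + 441 = 5443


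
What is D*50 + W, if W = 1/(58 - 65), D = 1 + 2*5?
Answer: 3849/7 ≈ 549.86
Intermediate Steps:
D = 11 (D = 1 + 10 = 11)
W = -1/7 (W = 1/(-7) = -1/7 ≈ -0.14286)
D*50 + W = 11*50 - 1/7 = 550 - 1/7 = 3849/7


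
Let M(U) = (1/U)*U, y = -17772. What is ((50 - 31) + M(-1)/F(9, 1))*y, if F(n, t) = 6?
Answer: -340630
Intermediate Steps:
M(U) = 1 (M(U) = U/U = 1)
((50 - 31) + M(-1)/F(9, 1))*y = ((50 - 31) + 1/6)*(-17772) = (19 + 1*(⅙))*(-17772) = (19 + ⅙)*(-17772) = (115/6)*(-17772) = -340630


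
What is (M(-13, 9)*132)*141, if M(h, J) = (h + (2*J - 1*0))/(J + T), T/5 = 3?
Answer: 7755/2 ≈ 3877.5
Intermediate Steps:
T = 15 (T = 5*3 = 15)
M(h, J) = (h + 2*J)/(15 + J) (M(h, J) = (h + (2*J - 1*0))/(J + 15) = (h + (2*J + 0))/(15 + J) = (h + 2*J)/(15 + J))
(M(-13, 9)*132)*141 = (((-13 + 2*9)/(15 + 9))*132)*141 = (((-13 + 18)/24)*132)*141 = (((1/24)*5)*132)*141 = ((5/24)*132)*141 = (55/2)*141 = 7755/2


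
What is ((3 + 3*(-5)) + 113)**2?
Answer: 10201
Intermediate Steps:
((3 + 3*(-5)) + 113)**2 = ((3 - 15) + 113)**2 = (-12 + 113)**2 = 101**2 = 10201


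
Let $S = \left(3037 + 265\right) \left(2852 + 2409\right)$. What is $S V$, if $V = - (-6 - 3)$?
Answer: $156346398$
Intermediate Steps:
$V = 9$ ($V = \left(-1\right) \left(-9\right) = 9$)
$S = 17371822$ ($S = 3302 \cdot 5261 = 17371822$)
$S V = 17371822 \cdot 9 = 156346398$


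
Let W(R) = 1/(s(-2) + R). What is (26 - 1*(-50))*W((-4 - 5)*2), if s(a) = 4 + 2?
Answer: -19/3 ≈ -6.3333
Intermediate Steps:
s(a) = 6
W(R) = 1/(6 + R)
(26 - 1*(-50))*W((-4 - 5)*2) = (26 - 1*(-50))/(6 + (-4 - 5)*2) = (26 + 50)/(6 - 9*2) = 76/(6 - 18) = 76/(-12) = 76*(-1/12) = -19/3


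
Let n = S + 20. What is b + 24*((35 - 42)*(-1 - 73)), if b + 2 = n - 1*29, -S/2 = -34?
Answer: 12489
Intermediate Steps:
S = 68 (S = -2*(-34) = 68)
n = 88 (n = 68 + 20 = 88)
b = 57 (b = -2 + (88 - 1*29) = -2 + (88 - 29) = -2 + 59 = 57)
b + 24*((35 - 42)*(-1 - 73)) = 57 + 24*((35 - 42)*(-1 - 73)) = 57 + 24*(-7*(-74)) = 57 + 24*518 = 57 + 12432 = 12489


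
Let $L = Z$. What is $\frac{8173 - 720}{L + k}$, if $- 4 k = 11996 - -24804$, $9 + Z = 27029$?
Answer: $\frac{7453}{17820} \approx 0.41824$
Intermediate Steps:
$Z = 27020$ ($Z = -9 + 27029 = 27020$)
$k = -9200$ ($k = - \frac{11996 - -24804}{4} = - \frac{11996 + 24804}{4} = \left(- \frac{1}{4}\right) 36800 = -9200$)
$L = 27020$
$\frac{8173 - 720}{L + k} = \frac{8173 - 720}{27020 - 9200} = \frac{8173 - 720}{17820} = 7453 \cdot \frac{1}{17820} = \frac{7453}{17820}$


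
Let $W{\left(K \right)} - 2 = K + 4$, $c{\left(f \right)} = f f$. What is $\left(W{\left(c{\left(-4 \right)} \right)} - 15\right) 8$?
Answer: $56$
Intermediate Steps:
$c{\left(f \right)} = f^{2}$
$W{\left(K \right)} = 6 + K$ ($W{\left(K \right)} = 2 + \left(K + 4\right) = 2 + \left(4 + K\right) = 6 + K$)
$\left(W{\left(c{\left(-4 \right)} \right)} - 15\right) 8 = \left(\left(6 + \left(-4\right)^{2}\right) - 15\right) 8 = \left(\left(6 + 16\right) - 15\right) 8 = \left(22 - 15\right) 8 = 7 \cdot 8 = 56$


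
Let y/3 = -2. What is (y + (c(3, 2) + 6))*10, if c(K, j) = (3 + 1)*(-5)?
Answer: -200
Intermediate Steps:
y = -6 (y = 3*(-2) = -6)
c(K, j) = -20 (c(K, j) = 4*(-5) = -20)
(y + (c(3, 2) + 6))*10 = (-6 + (-20 + 6))*10 = (-6 - 14)*10 = -20*10 = -200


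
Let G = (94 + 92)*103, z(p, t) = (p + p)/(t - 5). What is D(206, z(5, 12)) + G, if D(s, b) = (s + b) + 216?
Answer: 137070/7 ≈ 19581.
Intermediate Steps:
z(p, t) = 2*p/(-5 + t) (z(p, t) = (2*p)/(-5 + t) = 2*p/(-5 + t))
G = 19158 (G = 186*103 = 19158)
D(s, b) = 216 + b + s (D(s, b) = (b + s) + 216 = 216 + b + s)
D(206, z(5, 12)) + G = (216 + 2*5/(-5 + 12) + 206) + 19158 = (216 + 2*5/7 + 206) + 19158 = (216 + 2*5*(⅐) + 206) + 19158 = (216 + 10/7 + 206) + 19158 = 2964/7 + 19158 = 137070/7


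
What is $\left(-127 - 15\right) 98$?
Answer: $-13916$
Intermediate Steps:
$\left(-127 - 15\right) 98 = \left(-142\right) 98 = -13916$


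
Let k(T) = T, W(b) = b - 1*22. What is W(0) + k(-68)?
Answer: -90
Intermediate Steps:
W(b) = -22 + b (W(b) = b - 22 = -22 + b)
W(0) + k(-68) = (-22 + 0) - 68 = -22 - 68 = -90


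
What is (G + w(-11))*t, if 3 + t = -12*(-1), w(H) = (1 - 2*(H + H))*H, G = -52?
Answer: -4923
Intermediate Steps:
w(H) = H*(1 - 4*H) (w(H) = (1 - 4*H)*H = H*(1 - 4*H))
t = 9 (t = -3 - 12*(-1) = -3 + 12 = 9)
(G + w(-11))*t = (-52 - 11*(1 - 4*(-11)))*9 = (-52 - 11*(1 + 44))*9 = (-52 - 11*45)*9 = (-52 - 495)*9 = -547*9 = -4923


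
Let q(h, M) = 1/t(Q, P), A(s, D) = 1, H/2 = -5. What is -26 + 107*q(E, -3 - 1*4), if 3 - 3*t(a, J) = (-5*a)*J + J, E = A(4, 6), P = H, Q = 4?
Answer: -5183/187 ≈ -27.717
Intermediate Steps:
H = -10 (H = 2*(-5) = -10)
P = -10
E = 1
t(a, J) = 1 - J/3 + 5*J*a/3 (t(a, J) = 1 - ((-5*a)*J + J)/3 = 1 - (-5*J*a + J)/3 = 1 - (J - 5*J*a)/3 = 1 + (-J/3 + 5*J*a/3) = 1 - J/3 + 5*J*a/3)
q(h, M) = -3/187 (q(h, M) = 1/(1 - ⅓*(-10) + (5/3)*(-10)*4) = 1/(1 + 10/3 - 200/3) = 1/(-187/3) = -3/187)
-26 + 107*q(E, -3 - 1*4) = -26 + 107*(-3/187) = -26 - 321/187 = -5183/187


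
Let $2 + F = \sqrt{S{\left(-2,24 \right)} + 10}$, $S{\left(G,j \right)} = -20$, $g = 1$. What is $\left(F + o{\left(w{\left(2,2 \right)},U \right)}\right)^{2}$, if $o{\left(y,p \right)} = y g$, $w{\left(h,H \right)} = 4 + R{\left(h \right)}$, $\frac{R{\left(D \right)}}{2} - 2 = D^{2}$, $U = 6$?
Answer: $\left(14 + i \sqrt{10}\right)^{2} \approx 186.0 + 88.544 i$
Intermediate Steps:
$R{\left(D \right)} = 4 + 2 D^{2}$
$w{\left(h,H \right)} = 8 + 2 h^{2}$ ($w{\left(h,H \right)} = 4 + \left(4 + 2 h^{2}\right) = 8 + 2 h^{2}$)
$F = -2 + i \sqrt{10}$ ($F = -2 + \sqrt{-20 + 10} = -2 + \sqrt{-10} = -2 + i \sqrt{10} \approx -2.0 + 3.1623 i$)
$o{\left(y,p \right)} = y$ ($o{\left(y,p \right)} = y 1 = y$)
$\left(F + o{\left(w{\left(2,2 \right)},U \right)}\right)^{2} = \left(\left(-2 + i \sqrt{10}\right) + \left(8 + 2 \cdot 2^{2}\right)\right)^{2} = \left(\left(-2 + i \sqrt{10}\right) + \left(8 + 2 \cdot 4\right)\right)^{2} = \left(\left(-2 + i \sqrt{10}\right) + \left(8 + 8\right)\right)^{2} = \left(\left(-2 + i \sqrt{10}\right) + 16\right)^{2} = \left(14 + i \sqrt{10}\right)^{2}$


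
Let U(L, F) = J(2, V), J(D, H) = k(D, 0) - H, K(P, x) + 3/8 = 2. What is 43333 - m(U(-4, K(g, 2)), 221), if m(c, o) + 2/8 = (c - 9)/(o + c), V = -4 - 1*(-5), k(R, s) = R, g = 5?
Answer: 19239979/444 ≈ 43333.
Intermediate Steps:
K(P, x) = 13/8 (K(P, x) = -3/8 + 2 = 13/8)
V = 1 (V = -4 + 5 = 1)
J(D, H) = D - H
U(L, F) = 1 (U(L, F) = 2 - 1*1 = 2 - 1 = 1)
m(c, o) = -¼ + (-9 + c)/(c + o) (m(c, o) = -¼ + (c - 9)/(o + c) = -¼ + (-9 + c)/(c + o))
43333 - m(U(-4, K(g, 2)), 221) = 43333 - (-36 - 1*221 + 3*1)/(4*(1 + 221)) = 43333 - (-36 - 221 + 3)/(4*222) = 43333 - (-254)/(4*222) = 43333 - 1*(-127/444) = 43333 + 127/444 = 19239979/444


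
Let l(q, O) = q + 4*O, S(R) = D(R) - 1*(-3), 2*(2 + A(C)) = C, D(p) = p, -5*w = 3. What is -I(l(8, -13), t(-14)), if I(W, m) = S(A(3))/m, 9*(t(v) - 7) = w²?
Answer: -125/352 ≈ -0.35511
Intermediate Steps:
w = -⅗ (w = -⅕*3 = -⅗ ≈ -0.60000)
A(C) = -2 + C/2
S(R) = 3 + R (S(R) = R - 1*(-3) = R + 3 = 3 + R)
t(v) = 176/25 (t(v) = 7 + (-⅗)²/9 = 7 + (⅑)*(9/25) = 7 + 1/25 = 176/25)
I(W, m) = 5/(2*m) (I(W, m) = (3 + (-2 + (½)*3))/m = (3 + (-2 + 3/2))/m = (3 - ½)/m = 5/(2*m))
-I(l(8, -13), t(-14)) = -5/(2*176/25) = -5*25/(2*176) = -1*125/352 = -125/352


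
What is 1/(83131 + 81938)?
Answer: 1/165069 ≈ 6.0581e-6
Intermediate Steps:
1/(83131 + 81938) = 1/165069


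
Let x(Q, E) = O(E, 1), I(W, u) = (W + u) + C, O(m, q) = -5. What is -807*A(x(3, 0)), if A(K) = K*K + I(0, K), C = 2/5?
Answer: -82314/5 ≈ -16463.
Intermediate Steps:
C = ⅖ (C = 2*(⅕) = ⅖ ≈ 0.40000)
I(W, u) = ⅖ + W + u (I(W, u) = (W + u) + ⅖ = ⅖ + W + u)
x(Q, E) = -5
A(K) = ⅖ + K + K² (A(K) = K*K + (⅖ + 0 + K) = K² + (⅖ + K) = ⅖ + K + K²)
-807*A(x(3, 0)) = -807*(⅖ - 5 + (-5)²) = -807*(⅖ - 5 + 25) = -807*102/5 = -82314/5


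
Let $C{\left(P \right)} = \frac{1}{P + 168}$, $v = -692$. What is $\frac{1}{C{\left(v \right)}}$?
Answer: $-524$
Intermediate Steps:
$C{\left(P \right)} = \frac{1}{168 + P}$
$\frac{1}{C{\left(v \right)}} = \frac{1}{\frac{1}{168 - 692}} = \frac{1}{\frac{1}{-524}} = \frac{1}{- \frac{1}{524}} = -524$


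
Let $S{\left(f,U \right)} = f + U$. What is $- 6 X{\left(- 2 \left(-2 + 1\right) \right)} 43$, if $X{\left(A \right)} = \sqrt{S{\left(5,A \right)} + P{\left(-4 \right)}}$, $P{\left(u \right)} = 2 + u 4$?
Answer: $- 258 i \sqrt{7} \approx - 682.6 i$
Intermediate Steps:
$S{\left(f,U \right)} = U + f$
$P{\left(u \right)} = 2 + 4 u$
$X{\left(A \right)} = \sqrt{-9 + A}$ ($X{\left(A \right)} = \sqrt{\left(A + 5\right) + \left(2 + 4 \left(-4\right)\right)} = \sqrt{\left(5 + A\right) + \left(2 - 16\right)} = \sqrt{\left(5 + A\right) - 14} = \sqrt{-9 + A}$)
$- 6 X{\left(- 2 \left(-2 + 1\right) \right)} 43 = - 6 \sqrt{-9 - 2 \left(-2 + 1\right)} 43 = - 6 \sqrt{-9 - -2} \cdot 43 = - 6 \sqrt{-9 + 2} \cdot 43 = - 6 \sqrt{-7} \cdot 43 = - 6 i \sqrt{7} \cdot 43 = - 258 i \sqrt{7}$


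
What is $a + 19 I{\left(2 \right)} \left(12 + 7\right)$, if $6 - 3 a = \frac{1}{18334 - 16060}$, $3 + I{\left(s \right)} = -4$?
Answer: $- \frac{17225551}{6822} \approx -2525.0$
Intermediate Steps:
$I{\left(s \right)} = -7$ ($I{\left(s \right)} = -3 - 4 = -7$)
$a = \frac{13643}{6822}$ ($a = 2 - \frac{1}{3 \left(18334 - 16060\right)} = 2 - \frac{1}{3 \cdot 2274} = 2 - \frac{1}{6822} = \frac{13643}{6822} \approx 1.9999$)
$a + 19 I{\left(2 \right)} \left(12 + 7\right) = \frac{13643}{6822} + 19 \left(-7\right) \left(12 + 7\right) = \frac{13643}{6822} - 2527 = - \frac{17225551}{6822}$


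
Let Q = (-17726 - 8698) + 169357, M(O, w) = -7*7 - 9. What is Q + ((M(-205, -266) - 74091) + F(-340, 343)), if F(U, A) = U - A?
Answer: 68101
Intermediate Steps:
M(O, w) = -58 (M(O, w) = -49 - 9 = -58)
Q = 142933 (Q = -26424 + 169357 = 142933)
Q + ((M(-205, -266) - 74091) + F(-340, 343)) = 142933 + ((-58 - 74091) + (-340 - 1*343)) = 142933 + (-74149 + (-340 - 343)) = 142933 + (-74149 - 683) = 142933 - 74832 = 68101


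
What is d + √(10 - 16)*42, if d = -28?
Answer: -28 + 42*I*√6 ≈ -28.0 + 102.88*I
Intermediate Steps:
d + √(10 - 16)*42 = -28 + √(10 - 16)*42 = -28 + √(-6)*42 = -28 + (I*√6)*42 = -28 + 42*I*√6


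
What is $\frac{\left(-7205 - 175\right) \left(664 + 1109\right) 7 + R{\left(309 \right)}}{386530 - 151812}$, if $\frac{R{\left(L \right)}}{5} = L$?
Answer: $- \frac{91591635}{234718} \approx -390.22$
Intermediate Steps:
$R{\left(L \right)} = 5 L$
$\frac{\left(-7205 - 175\right) \left(664 + 1109\right) 7 + R{\left(309 \right)}}{386530 - 151812} = \frac{\left(-7205 - 175\right) \left(664 + 1109\right) 7 + 5 \cdot 309}{386530 - 151812} = \frac{\left(-7380\right) 1773 \cdot 7 + 1545}{234718} = \left(\left(-13084740\right) 7 + 1545\right) \frac{1}{234718} = \left(-91593180 + 1545\right) \frac{1}{234718} = \left(-91591635\right) \frac{1}{234718} = - \frac{91591635}{234718}$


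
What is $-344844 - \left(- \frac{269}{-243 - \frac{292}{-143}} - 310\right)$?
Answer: $- \frac{11871646505}{34457} \approx -3.4454 \cdot 10^{5}$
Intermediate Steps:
$-344844 - \left(- \frac{269}{-243 - \frac{292}{-143}} - 310\right) = -344844 - \left(- \frac{269}{-243 - - \frac{292}{143}} - 310\right) = -344844 - \left(- \frac{269}{-243 + \frac{292}{143}} - 310\right) = -344844 - \left(- \frac{269}{- \frac{34457}{143}} - 310\right) = -344844 - \left(\left(-269\right) \left(- \frac{143}{34457}\right) - 310\right) = -344844 - \left(\frac{38467}{34457} - 310\right) = -344844 - - \frac{10643203}{34457} = -344844 + \frac{10643203}{34457} = - \frac{11871646505}{34457}$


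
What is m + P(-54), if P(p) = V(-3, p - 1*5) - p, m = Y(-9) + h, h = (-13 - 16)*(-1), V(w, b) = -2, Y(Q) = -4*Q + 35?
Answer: 152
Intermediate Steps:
Y(Q) = 35 - 4*Q
h = 29 (h = -29*(-1) = 29)
m = 100 (m = (35 - 4*(-9)) + 29 = (35 + 36) + 29 = 71 + 29 = 100)
P(p) = -2 - p
m + P(-54) = 100 + (-2 - 1*(-54)) = 100 + (-2 + 54) = 100 + 52 = 152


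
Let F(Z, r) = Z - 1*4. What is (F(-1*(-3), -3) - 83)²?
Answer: 7056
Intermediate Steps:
F(Z, r) = -4 + Z (F(Z, r) = Z - 4 = -4 + Z)
(F(-1*(-3), -3) - 83)² = ((-4 - 1*(-3)) - 83)² = ((-4 + 3) - 83)² = (-1 - 83)² = (-84)² = 7056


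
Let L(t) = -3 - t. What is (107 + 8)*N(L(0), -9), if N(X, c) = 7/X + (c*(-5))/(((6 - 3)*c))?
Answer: -460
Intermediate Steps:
N(X, c) = -5/3 + 7/X (N(X, c) = 7/X + (-5*c)/((3*c)) = 7/X + (-5*c)*(1/(3*c)) = 7/X - 5/3 = -5/3 + 7/X)
(107 + 8)*N(L(0), -9) = (107 + 8)*(-5/3 + 7/(-3 - 1*0)) = 115*(-5/3 + 7/(-3 + 0)) = 115*(-5/3 + 7/(-3)) = 115*(-5/3 + 7*(-⅓)) = 115*(-5/3 - 7/3) = 115*(-4) = -460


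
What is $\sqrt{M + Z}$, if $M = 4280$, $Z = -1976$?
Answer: $48$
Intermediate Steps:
$\sqrt{M + Z} = \sqrt{4280 - 1976} = \sqrt{2304} = 48$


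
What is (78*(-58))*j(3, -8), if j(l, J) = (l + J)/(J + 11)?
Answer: 7540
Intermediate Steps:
j(l, J) = (J + l)/(11 + J)
(78*(-58))*j(3, -8) = (78*(-58))*((-8 + 3)/(11 - 8)) = -4524*(-5)/3 = -1508*(-5) = -4524*(-5/3) = 7540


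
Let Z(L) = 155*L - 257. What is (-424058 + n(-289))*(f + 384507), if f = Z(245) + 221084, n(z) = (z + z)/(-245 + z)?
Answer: -72837501638873/267 ≈ -2.7280e+11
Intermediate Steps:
Z(L) = -257 + 155*L
n(z) = 2*z/(-245 + z) (n(z) = (2*z)/(-245 + z) = 2*z/(-245 + z))
f = 258802 (f = (-257 + 155*245) + 221084 = (-257 + 37975) + 221084 = 37718 + 221084 = 258802)
(-424058 + n(-289))*(f + 384507) = (-424058 + 2*(-289)/(-245 - 289))*(258802 + 384507) = (-424058 + 2*(-289)/(-534))*643309 = (-424058 + 2*(-289)*(-1/534))*643309 = (-424058 + 289/267)*643309 = -113223197/267*643309 = -72837501638873/267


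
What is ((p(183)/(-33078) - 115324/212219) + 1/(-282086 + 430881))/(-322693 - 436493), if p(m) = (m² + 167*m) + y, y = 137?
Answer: 2594440366158793/792975985092581231340 ≈ 3.2718e-6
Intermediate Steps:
p(m) = 137 + m² + 167*m (p(m) = (m² + 167*m) + 137 = 137 + m² + 167*m)
((p(183)/(-33078) - 115324/212219) + 1/(-282086 + 430881))/(-322693 - 436493) = (((137 + 183² + 167*183)/(-33078) - 115324/212219) + 1/(-282086 + 430881))/(-322693 - 436493) = (((137 + 33489 + 30561)*(-1/33078) - 115324*1/212219) + 1/148795)/(-759186) = ((64187*(-1/33078) - 115324/212219) + 1/148795)*(-1/759186) = ((-64187/33078 - 115324/212219) + 1/148795)*(-1/759186) = (-17436388225/7019780082 + 1/148795)*(-1/759186) = -2594440366158793/1044508177301190*(-1/759186) = 2594440366158793/792975985092581231340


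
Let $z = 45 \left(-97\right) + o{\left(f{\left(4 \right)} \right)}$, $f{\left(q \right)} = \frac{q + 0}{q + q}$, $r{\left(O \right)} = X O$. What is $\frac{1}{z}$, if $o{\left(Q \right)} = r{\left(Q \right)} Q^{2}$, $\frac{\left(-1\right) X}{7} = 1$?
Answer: $- \frac{8}{34927} \approx -0.00022905$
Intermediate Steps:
$X = -7$ ($X = \left(-7\right) 1 = -7$)
$r{\left(O \right)} = - 7 O$
$f{\left(q \right)} = \frac{1}{2}$ ($f{\left(q \right)} = \frac{q}{2 q} = q \frac{1}{2 q} = \frac{1}{2}$)
$o{\left(Q \right)} = - 7 Q^{3}$ ($o{\left(Q \right)} = - 7 Q Q^{2} = - 7 Q^{3}$)
$z = - \frac{34927}{8}$ ($z = 45 \left(-97\right) - \frac{7}{8} = -4365 - \frac{7}{8} = - \frac{34927}{8} \approx -4365.9$)
$\frac{1}{z} = \frac{1}{- \frac{34927}{8}} = - \frac{8}{34927}$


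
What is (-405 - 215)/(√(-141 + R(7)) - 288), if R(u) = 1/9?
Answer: 401760/186941 + 930*I*√317/186941 ≈ 2.1491 + 0.088574*I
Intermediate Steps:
R(u) = ⅑
(-405 - 215)/(√(-141 + R(7)) - 288) = (-405 - 215)/(√(-141 + ⅑) - 288) = -620/(√(-1268/9) - 288) = -620/(2*I*√317/3 - 288) = -620/(-288 + 2*I*√317/3)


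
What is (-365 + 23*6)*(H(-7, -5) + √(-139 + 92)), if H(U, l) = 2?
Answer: -454 - 227*I*√47 ≈ -454.0 - 1556.2*I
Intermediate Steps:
(-365 + 23*6)*(H(-7, -5) + √(-139 + 92)) = (-365 + 23*6)*(2 + √(-139 + 92)) = (-365 + 138)*(2 + √(-47)) = -227*(2 + I*√47) = -454 - 227*I*√47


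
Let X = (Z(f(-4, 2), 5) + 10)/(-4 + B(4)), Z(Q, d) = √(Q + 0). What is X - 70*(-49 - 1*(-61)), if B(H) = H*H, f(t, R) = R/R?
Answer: -10069/12 ≈ -839.08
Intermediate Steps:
f(t, R) = 1
Z(Q, d) = √Q
B(H) = H²
X = 11/12 (X = (√1 + 10)/(-4 + 4²) = (1 + 10)/(-4 + 16) = 11/12 ≈ 0.91667)
X - 70*(-49 - 1*(-61)) = 11/12 - 70*(-49 - 1*(-61)) = 11/12 - 70*(-49 + 61) = 11/12 - 70*12 = 11/12 - 840 = -10069/12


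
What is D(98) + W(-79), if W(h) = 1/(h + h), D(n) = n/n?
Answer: 157/158 ≈ 0.99367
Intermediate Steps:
D(n) = 1
W(h) = 1/(2*h)
D(98) + W(-79) = 1 + (½)/(-79) = 1 + (½)*(-1/79) = 1 - 1/158 = 157/158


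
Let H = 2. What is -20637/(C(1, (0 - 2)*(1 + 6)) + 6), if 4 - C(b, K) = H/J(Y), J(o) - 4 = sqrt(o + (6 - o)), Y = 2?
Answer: -474651/211 + 20637*sqrt(6)/422 ≈ -2129.7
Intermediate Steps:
J(o) = 4 + sqrt(6) (J(o) = 4 + sqrt(o + (6 - o)) = 4 + sqrt(6))
C(b, K) = 4 - 2/(4 + sqrt(6))
-20637/(C(1, (0 - 2)*(1 + 6)) + 6) = -20637/((16/5 + sqrt(6)/5) + 6) = -20637/(46/5 + sqrt(6)/5)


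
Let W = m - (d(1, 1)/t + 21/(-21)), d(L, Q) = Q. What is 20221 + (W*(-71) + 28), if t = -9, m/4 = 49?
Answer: 56287/9 ≈ 6254.1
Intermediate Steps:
m = 196 (m = 4*49 = 196)
W = 1774/9 (W = 196 - (1/(-9) + 21/(-21)) = 196 - (1*(-1/9) + 21*(-1/21)) = 196 - (-1/9 - 1) = 196 - 1*(-10/9) = 196 + 10/9 = 1774/9 ≈ 197.11)
20221 + (W*(-71) + 28) = 20221 + ((1774/9)*(-71) + 28) = 20221 + (-125954/9 + 28) = 20221 - 125702/9 = 56287/9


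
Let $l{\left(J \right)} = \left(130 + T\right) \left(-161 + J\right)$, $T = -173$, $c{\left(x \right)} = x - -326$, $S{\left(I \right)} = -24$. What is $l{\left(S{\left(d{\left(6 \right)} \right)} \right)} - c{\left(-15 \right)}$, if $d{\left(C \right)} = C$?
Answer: $7644$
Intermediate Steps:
$c{\left(x \right)} = 326 + x$ ($c{\left(x \right)} = x + 326 = 326 + x$)
$l{\left(J \right)} = 6923 - 43 J$ ($l{\left(J \right)} = \left(130 - 173\right) \left(-161 + J\right) = - 43 \left(-161 + J\right) = 6923 - 43 J$)
$l{\left(S{\left(d{\left(6 \right)} \right)} \right)} - c{\left(-15 \right)} = \left(6923 - -1032\right) - \left(326 - 15\right) = \left(6923 + 1032\right) - 311 = 7955 - 311 = 7644$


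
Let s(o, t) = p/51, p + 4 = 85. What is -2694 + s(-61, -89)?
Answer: -45771/17 ≈ -2692.4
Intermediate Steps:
p = 81 (p = -4 + 85 = 81)
s(o, t) = 27/17 (s(o, t) = 81/51 = 81*(1/51) = 27/17)
-2694 + s(-61, -89) = -2694 + 27/17 = -45771/17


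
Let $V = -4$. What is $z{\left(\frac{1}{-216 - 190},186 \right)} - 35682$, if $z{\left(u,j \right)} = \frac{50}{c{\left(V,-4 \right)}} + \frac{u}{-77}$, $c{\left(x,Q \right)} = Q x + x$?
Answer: $- \frac{1673040637}{46893} \approx -35678.0$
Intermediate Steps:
$c{\left(x,Q \right)} = x + Q x$
$z{\left(u,j \right)} = \frac{25}{6} - \frac{u}{77}$ ($z{\left(u,j \right)} = \frac{50}{\left(-4\right) \left(1 - 4\right)} + \frac{u}{-77} = \frac{50}{\left(-4\right) \left(-3\right)} + u \left(- \frac{1}{77}\right) = \frac{50}{12} - \frac{u}{77} = 50 \cdot \frac{1}{12} - \frac{u}{77} = \frac{25}{6} - \frac{u}{77}$)
$z{\left(\frac{1}{-216 - 190},186 \right)} - 35682 = \left(\frac{25}{6} - \frac{1}{77 \left(-216 - 190\right)}\right) - 35682 = \left(\frac{25}{6} - \frac{1}{77 \left(-406\right)}\right) - 35682 = \left(\frac{25}{6} - - \frac{1}{31262}\right) - 35682 = \left(\frac{25}{6} + \frac{1}{31262}\right) - 35682 = \frac{195389}{46893} - 35682 = - \frac{1673040637}{46893}$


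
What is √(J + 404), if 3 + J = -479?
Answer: I*√78 ≈ 8.8318*I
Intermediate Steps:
J = -482 (J = -3 - 479 = -482)
√(J + 404) = √(-482 + 404) = √(-78) = I*√78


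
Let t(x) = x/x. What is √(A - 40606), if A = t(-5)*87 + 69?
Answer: 5*I*√1618 ≈ 201.12*I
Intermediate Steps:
t(x) = 1
A = 156 (A = 1*87 + 69 = 87 + 69 = 156)
√(A - 40606) = √(156 - 40606) = √(-40450) = 5*I*√1618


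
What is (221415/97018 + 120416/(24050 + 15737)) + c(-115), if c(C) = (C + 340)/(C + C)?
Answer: 192231897452/44390634409 ≈ 4.3305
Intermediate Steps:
c(C) = (340 + C)/(2*C) (c(C) = (340 + C)/((2*C)) = (340 + C)*(1/(2*C)) = (340 + C)/(2*C))
(221415/97018 + 120416/(24050 + 15737)) + c(-115) = (221415/97018 + 120416/(24050 + 15737)) + (½)*(340 - 115)/(-115) = (221415*(1/97018) + 120416/39787) + (½)*(-1/115)*225 = (221415/97018 + 120416*(1/39787)) - 45/46 = (221415/97018 + 120416/39787) - 45/46 = 20491958093/3860055166 - 45/46 = 192231897452/44390634409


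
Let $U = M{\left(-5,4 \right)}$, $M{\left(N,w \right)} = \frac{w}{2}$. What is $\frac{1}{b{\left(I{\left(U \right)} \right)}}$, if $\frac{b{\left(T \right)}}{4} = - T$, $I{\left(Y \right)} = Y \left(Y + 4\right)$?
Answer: $- \frac{1}{48} \approx -0.020833$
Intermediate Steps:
$M{\left(N,w \right)} = \frac{w}{2}$ ($M{\left(N,w \right)} = w \frac{1}{2} = \frac{w}{2}$)
$U = 2$ ($U = \frac{1}{2} \cdot 4 = 2$)
$I{\left(Y \right)} = Y \left(4 + Y\right)$
$b{\left(T \right)} = - 4 T$ ($b{\left(T \right)} = 4 \left(- T\right) = - 4 T$)
$\frac{1}{b{\left(I{\left(U \right)} \right)}} = \frac{1}{\left(-4\right) 2 \left(4 + 2\right)} = \frac{1}{\left(-4\right) 2 \cdot 6} = \frac{1}{\left(-4\right) 12} = \frac{1}{-48} = - \frac{1}{48}$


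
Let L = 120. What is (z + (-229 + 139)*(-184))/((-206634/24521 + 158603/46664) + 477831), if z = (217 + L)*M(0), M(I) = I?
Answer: 18948745952640/546751386064651 ≈ 0.034657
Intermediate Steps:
z = 0 (z = (217 + 120)*0 = 337*0 = 0)
(z + (-229 + 139)*(-184))/((-206634/24521 + 158603/46664) + 477831) = (0 + (-229 + 139)*(-184))/((-206634/24521 + 158603/46664) + 477831) = (0 - 90*(-184))/((-206634*1/24521 + 158603*(1/46664)) + 477831) = (0 + 16560)/((-206634/24521 + 158603/46664) + 477831) = 16560/(-5753264813/1144247944 + 477831) = 16560/(546751386064651/1144247944) = 16560*(1144247944/546751386064651) = 18948745952640/546751386064651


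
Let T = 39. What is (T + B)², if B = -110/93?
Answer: 12369289/8649 ≈ 1430.1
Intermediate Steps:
B = -110/93 (B = -110*1/93 = -110/93 ≈ -1.1828)
(T + B)² = (39 - 110/93)² = (3517/93)² = 12369289/8649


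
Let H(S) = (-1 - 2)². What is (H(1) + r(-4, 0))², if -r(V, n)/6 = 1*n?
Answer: 81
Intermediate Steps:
r(V, n) = -6*n
H(S) = 9 (H(S) = (-3)² = 9)
(H(1) + r(-4, 0))² = (9 - 6*0)² = (9 + 0)² = 9² = 81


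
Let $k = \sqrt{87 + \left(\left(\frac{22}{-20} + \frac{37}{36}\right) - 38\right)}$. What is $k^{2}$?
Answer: $\frac{8807}{180} \approx 48.928$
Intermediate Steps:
$k = \frac{\sqrt{44035}}{30}$ ($k = \sqrt{87 + \left(\left(22 \left(- \frac{1}{20}\right) + 37 \cdot \frac{1}{36}\right) - 38\right)} = \sqrt{87 + \left(\left(- \frac{11}{10} + \frac{37}{36}\right) - 38\right)} = \sqrt{87 - \frac{6853}{180}} = \sqrt{\frac{8807}{180}} = \frac{\sqrt{44035}}{30} \approx 6.9948$)
$k^{2} = \left(\frac{\sqrt{44035}}{30}\right)^{2} = \frac{8807}{180}$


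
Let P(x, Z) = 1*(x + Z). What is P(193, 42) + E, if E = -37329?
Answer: -37094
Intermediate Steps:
P(x, Z) = Z + x (P(x, Z) = 1*(Z + x) = Z + x)
P(193, 42) + E = (42 + 193) - 37329 = 235 - 37329 = -37094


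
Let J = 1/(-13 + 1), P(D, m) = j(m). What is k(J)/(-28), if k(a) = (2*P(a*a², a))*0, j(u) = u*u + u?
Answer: 0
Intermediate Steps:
j(u) = u + u² (j(u) = u² + u = u + u²)
P(D, m) = m*(1 + m)
J = -1/12 (J = 1/(-12) = -1/12 ≈ -0.083333)
k(a) = 0 (k(a) = (2*(a*(1 + a)))*0 = (2*a*(1 + a))*0 = 0)
k(J)/(-28) = 0/(-28) = 0*(-1/28) = 0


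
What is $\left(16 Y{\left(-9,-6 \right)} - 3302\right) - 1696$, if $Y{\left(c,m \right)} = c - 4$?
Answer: $-5206$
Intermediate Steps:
$Y{\left(c,m \right)} = -4 + c$
$\left(16 Y{\left(-9,-6 \right)} - 3302\right) - 1696 = \left(16 \left(-4 - 9\right) - 3302\right) - 1696 = \left(16 \left(-13\right) - 3302\right) - 1696 = \left(-208 - 3302\right) - 1696 = -3510 - 1696 = -5206$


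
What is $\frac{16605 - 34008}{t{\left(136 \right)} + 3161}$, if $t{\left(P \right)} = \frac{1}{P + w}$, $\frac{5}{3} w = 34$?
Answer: $- \frac{4536382}{823969} \approx -5.5055$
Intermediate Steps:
$w = \frac{102}{5}$ ($w = \frac{3}{5} \cdot 34 = \frac{102}{5} \approx 20.4$)
$t{\left(P \right)} = \frac{1}{\frac{102}{5} + P}$ ($t{\left(P \right)} = \frac{1}{P + \frac{102}{5}} = \frac{1}{\frac{102}{5} + P}$)
$\frac{16605 - 34008}{t{\left(136 \right)} + 3161} = \frac{16605 - 34008}{\frac{5}{102 + 5 \cdot 136} + 3161} = - \frac{17403}{\frac{5}{102 + 680} + 3161} = - \frac{17403}{\frac{5}{782} + 3161} = - \frac{17403}{\frac{2471907}{782}} = \left(-17403\right) \frac{782}{2471907} = - \frac{4536382}{823969}$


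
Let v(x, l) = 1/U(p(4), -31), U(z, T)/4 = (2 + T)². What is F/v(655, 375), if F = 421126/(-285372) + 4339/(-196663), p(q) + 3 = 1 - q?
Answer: -70692888714286/14030528409 ≈ -5038.5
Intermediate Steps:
p(q) = -2 - q (p(q) = -3 + (1 - q) = -2 - q)
U(z, T) = 4*(2 + T)²
F = -42029065823/28061056818 (F = 421126*(-1/285372) + 4339*(-1/196663) = -210563/142686 - 4339/196663 = -42029065823/28061056818 ≈ -1.4978)
v(x, l) = 1/3364 (v(x, l) = 1/(4*(2 - 31)²) = 1/(4*(-29)²) = 1/(4*841) = 1/3364)
F/v(655, 375) = -42029065823/(28061056818*1/3364) = -42029065823/28061056818*3364 = -70692888714286/14030528409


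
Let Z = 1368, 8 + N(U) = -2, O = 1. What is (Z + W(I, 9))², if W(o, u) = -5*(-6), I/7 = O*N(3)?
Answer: 1954404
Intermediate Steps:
N(U) = -10 (N(U) = -8 - 2 = -10)
I = -70 (I = 7*(1*(-10)) = 7*(-10) = -70)
W(o, u) = 30
(Z + W(I, 9))² = (1368 + 30)² = 1398² = 1954404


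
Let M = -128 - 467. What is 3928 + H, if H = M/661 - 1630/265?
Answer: 137362603/35033 ≈ 3920.9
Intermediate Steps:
M = -595
H = -247021/35033 (H = -595/661 - 1630/265 = -595*1/661 - 1630*1/265 = -595/661 - 326/53 = -247021/35033 ≈ -7.0511)
3928 + H = 3928 - 247021/35033 = 137362603/35033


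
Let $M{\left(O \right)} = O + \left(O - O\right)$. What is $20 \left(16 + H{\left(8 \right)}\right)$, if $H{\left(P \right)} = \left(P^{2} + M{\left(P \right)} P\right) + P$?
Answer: $3040$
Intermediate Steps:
$M{\left(O \right)} = O$ ($M{\left(O \right)} = O + 0 = O$)
$H{\left(P \right)} = P + 2 P^{2}$ ($H{\left(P \right)} = \left(P^{2} + P P\right) + P = \left(P^{2} + P^{2}\right) + P = 2 P^{2} + P = P + 2 P^{2}$)
$20 \left(16 + H{\left(8 \right)}\right) = 20 \left(16 + 8 \left(1 + 2 \cdot 8\right)\right) = 20 \left(16 + 8 \left(1 + 16\right)\right) = 20 \left(16 + 8 \cdot 17\right) = 20 \left(16 + 136\right) = 20 \cdot 152 = 3040$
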